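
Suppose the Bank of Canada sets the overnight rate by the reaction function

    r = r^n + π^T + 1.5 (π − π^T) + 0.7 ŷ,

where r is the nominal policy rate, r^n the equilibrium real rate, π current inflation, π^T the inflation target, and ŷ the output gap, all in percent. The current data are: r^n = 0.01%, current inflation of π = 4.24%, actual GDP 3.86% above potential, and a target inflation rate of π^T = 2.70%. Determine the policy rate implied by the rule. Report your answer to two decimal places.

7.72%

Output 3.86% above potential → ŷ = 3.86.
r = 0.01 + 2.70 + 1.5 × (4.24 − 2.70) + 0.7 × 3.86
   = 0.01 + 2.7 + 2.31 + 2.702 = 7.72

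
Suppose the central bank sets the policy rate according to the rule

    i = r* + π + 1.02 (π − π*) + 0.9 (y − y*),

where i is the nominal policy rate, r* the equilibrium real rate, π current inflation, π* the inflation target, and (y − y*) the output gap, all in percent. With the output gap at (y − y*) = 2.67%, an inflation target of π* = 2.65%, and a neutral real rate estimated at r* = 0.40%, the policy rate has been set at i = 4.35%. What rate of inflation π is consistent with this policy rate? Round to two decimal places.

Collecting π: i = r* + (1 + 1.02) π − 1.02 π* + 0.9 (y − y*)
2.02 π = 4.35 − 0.40 + 1.02 × 2.65 − 0.9 × 2.67 = 4.25
π = 4.25 / 2.02 = 2.10

2.10%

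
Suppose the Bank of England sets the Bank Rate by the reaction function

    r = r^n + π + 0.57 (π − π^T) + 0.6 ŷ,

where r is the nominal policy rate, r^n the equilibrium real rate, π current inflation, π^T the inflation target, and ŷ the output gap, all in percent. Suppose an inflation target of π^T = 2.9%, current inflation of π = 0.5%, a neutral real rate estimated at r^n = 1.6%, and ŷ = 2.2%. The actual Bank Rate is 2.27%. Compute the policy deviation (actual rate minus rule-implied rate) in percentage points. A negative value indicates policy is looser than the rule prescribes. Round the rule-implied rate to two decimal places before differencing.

0.22 pp

r = 1.6 + 0.5 + 0.57 × (0.5 − 2.9) + 0.6 × 2.2
   = 1.6 + 0.5 − 1.368 + 1.32 = 2.05
Deviation = 2.27 − 2.05 = 0.22 pp.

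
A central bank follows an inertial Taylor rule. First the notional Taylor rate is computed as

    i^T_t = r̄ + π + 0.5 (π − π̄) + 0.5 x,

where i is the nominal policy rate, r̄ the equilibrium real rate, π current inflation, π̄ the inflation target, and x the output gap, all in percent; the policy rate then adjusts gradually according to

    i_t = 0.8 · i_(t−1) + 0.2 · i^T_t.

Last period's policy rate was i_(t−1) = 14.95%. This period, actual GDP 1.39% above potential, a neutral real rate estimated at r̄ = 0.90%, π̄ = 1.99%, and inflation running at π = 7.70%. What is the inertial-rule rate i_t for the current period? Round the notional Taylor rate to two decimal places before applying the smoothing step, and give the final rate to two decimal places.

Output 1.39% above potential → x = 1.39.
i^T_t = 0.90 + 7.70 + 0.5 × (7.70 − 1.99) + 0.5 × 1.39
   = 0.90 + 7.7 + 2.855 + 0.695 = 12.15
i_t = 0.8 × 14.95 + 0.2 × 12.15 = 11.96 + 2.43 = 14.39

14.39%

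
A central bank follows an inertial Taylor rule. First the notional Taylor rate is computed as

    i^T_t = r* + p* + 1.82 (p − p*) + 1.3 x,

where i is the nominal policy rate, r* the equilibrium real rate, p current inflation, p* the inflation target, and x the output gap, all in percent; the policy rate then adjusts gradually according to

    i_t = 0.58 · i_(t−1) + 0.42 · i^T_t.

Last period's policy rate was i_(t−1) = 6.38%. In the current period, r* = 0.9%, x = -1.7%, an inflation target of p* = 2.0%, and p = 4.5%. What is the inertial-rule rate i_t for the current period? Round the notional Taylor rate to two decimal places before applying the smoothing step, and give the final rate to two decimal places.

5.90%

i^T_t = 0.9 + 2.0 + 1.82 × (4.5 − 2.0) + 1.3 × (-1.7)
   = 0.9 + 2 + 4.55 − 2.21 = 5.24
i_t = 0.58 × 6.38 + 0.42 × 5.24 = 3.7004 + 2.2008 = 5.90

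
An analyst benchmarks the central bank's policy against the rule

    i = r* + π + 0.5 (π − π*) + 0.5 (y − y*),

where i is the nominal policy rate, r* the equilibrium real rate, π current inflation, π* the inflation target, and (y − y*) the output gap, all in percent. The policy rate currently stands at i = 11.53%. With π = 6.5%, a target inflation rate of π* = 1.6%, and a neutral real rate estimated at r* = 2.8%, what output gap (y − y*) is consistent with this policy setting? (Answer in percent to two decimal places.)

-0.44%

0.5 (y − y*) = 11.53 − 2.8 − 6.5 − 0.5 × (6.5 − 1.6) = -0.22
(y − y*) = -0.22 / 0.5 = -0.44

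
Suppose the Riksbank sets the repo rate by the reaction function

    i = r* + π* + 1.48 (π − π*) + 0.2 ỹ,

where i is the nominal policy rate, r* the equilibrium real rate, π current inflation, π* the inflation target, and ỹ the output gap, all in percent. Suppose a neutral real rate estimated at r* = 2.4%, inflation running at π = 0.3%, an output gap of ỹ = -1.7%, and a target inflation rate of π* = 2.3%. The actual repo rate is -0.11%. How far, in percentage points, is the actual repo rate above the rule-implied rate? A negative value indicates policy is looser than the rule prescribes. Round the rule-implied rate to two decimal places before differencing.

-1.51 pp

i = 2.4 + 2.3 + 1.48 × (0.3 − 2.3) + 0.2 × (-1.7)
   = 2.4 + 2.3 − 2.96 − 0.34 = 1.40
Deviation = -0.11 − 1.40 = -1.51 pp.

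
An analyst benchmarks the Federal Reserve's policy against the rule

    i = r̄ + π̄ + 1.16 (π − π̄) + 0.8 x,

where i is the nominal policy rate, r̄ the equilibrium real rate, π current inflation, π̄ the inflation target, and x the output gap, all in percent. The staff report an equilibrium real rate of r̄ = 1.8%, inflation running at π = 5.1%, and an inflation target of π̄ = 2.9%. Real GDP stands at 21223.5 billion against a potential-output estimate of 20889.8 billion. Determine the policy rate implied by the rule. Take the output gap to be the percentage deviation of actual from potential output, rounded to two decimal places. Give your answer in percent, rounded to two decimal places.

Output gap = 100 × (21223.5 − 20889.8) / 20889.8 = 1.60%.
i = 1.80 + 2.90 + 1.16 × (5.10 − 2.90) + 0.8 × 1.60
   = 1.80 + 2.9 + 2.552 + 1.28 = 8.53

8.53%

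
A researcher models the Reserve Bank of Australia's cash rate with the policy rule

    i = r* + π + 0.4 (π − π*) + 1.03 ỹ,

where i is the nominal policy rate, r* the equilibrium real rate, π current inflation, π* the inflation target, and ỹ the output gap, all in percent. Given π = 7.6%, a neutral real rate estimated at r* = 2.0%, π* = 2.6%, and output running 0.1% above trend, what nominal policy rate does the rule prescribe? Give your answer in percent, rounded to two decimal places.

Output 0.1% above potential → ỹ = 0.1.
i = 2.0 + 7.6 + 0.4 × (7.6 − 2.6) + 1.03 × 0.1
   = 2.0 + 7.6 + 2 + 0.103 = 11.70

11.70%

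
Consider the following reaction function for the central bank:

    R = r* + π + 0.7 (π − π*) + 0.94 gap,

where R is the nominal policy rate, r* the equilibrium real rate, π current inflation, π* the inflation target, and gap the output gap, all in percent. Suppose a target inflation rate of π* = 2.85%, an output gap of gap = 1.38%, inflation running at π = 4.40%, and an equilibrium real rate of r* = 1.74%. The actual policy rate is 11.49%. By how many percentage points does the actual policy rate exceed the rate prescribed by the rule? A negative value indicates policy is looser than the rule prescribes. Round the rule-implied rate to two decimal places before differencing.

2.97 pp

R = 1.74 + 4.40 + 0.7 × (4.40 − 2.85) + 0.94 × 1.38
   = 1.74 + 4.4 + 1.085 + 1.2972 = 8.52
Deviation = 11.49 − 8.52 = 2.97 pp.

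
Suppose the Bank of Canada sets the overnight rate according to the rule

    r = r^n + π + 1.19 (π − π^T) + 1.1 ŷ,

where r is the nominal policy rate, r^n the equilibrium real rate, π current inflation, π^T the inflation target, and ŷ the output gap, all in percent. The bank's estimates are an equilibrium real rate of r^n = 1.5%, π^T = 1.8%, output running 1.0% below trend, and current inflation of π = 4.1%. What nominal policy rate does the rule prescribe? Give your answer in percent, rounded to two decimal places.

7.24%

Output 1.0% below potential → ŷ = -1.0.
r = 1.5 + 4.1 + 1.19 × (4.1 − 1.8) + 1.1 × (-1.0)
   = 1.5 + 4.1 + 2.737 − 1.1 = 7.24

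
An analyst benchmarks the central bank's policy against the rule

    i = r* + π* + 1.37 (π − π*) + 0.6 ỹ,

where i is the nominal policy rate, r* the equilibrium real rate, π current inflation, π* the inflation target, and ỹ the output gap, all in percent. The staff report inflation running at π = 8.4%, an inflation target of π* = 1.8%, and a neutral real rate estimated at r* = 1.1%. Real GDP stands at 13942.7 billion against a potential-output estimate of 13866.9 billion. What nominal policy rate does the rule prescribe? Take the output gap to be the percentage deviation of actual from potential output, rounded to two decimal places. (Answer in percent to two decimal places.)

12.27%

Output gap = 100 × (13942.7 − 13866.9) / 13866.9 = 0.55%.
i = 1.10 + 1.80 + 1.37 × (8.40 − 1.80) + 0.6 × 0.55
   = 1.10 + 1.8 + 9.042 + 0.33 = 12.27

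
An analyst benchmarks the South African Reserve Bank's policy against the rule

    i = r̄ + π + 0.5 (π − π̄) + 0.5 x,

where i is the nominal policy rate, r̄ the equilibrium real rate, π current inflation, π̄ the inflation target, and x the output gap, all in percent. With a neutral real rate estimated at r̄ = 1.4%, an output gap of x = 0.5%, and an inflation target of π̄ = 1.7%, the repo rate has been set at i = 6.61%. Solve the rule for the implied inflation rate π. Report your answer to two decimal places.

3.87%

Collecting π: i = r̄ + (1 + 0.5) π − 0.5 π̄ + 0.5 x
1.5 π = 6.61 − 1.4 + 0.5 × 1.7 − 0.5 × 0.5 = 5.81
π = 5.81 / 1.5 = 3.87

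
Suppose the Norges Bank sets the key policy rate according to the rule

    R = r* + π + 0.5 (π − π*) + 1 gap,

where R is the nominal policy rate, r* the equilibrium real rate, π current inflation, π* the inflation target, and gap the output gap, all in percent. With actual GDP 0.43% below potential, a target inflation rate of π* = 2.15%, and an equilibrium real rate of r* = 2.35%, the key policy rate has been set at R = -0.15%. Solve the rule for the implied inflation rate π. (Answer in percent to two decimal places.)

-0.66%

Output 0.43% below potential → gap = -0.43.
Collecting π: R = r* + (1 + 0.5) π − 0.5 π* + 1 gap
1.5 π = -0.15 − 2.35 + 0.5 × 2.15 − 1 × (-0.43) = -0.995
π = -0.995 / 1.5 = -0.66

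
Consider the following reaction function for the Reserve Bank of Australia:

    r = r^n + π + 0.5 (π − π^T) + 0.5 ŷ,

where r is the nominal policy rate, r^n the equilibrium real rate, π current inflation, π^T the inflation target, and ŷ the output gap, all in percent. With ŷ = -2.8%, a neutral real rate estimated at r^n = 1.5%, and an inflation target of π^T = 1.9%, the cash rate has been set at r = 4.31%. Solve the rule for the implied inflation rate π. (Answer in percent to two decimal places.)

3.44%

Collecting π: r = r^n + (1 + 0.5) π − 0.5 π^T + 0.5 ŷ
1.5 π = 4.31 − 1.5 + 0.5 × 1.9 − 0.5 × (-2.8) = 5.16
π = 5.16 / 1.5 = 3.44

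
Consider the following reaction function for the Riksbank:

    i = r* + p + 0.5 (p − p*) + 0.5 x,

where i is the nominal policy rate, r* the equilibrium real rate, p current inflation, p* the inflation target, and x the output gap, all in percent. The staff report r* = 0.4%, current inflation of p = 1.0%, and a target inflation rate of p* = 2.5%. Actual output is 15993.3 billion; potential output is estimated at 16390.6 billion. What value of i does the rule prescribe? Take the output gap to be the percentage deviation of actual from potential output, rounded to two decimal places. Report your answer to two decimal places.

-0.56%

Output gap = 100 × (15993.3 − 16390.6) / 16390.6 = -2.42%.
i = 0.40 + 1.00 + 0.5 × (1.00 − 2.50) + 0.5 × (-2.42)
   = 0.40 + 1 − 0.75 − 1.21 = -0.56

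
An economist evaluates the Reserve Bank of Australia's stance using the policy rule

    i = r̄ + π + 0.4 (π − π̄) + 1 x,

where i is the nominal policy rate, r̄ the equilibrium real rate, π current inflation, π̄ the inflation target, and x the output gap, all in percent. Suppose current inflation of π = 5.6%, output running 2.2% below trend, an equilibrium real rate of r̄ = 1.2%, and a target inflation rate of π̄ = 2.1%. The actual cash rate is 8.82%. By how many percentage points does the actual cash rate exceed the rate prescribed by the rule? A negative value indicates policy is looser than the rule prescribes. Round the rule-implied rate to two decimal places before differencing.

Output 2.2% below potential → x = -2.2.
i = 1.2 + 5.6 + 0.4 × (5.6 − 2.1) + 1 × (-2.2)
   = 1.2 + 5.6 + 1.4 − 2.2 = 6.00
Deviation = 8.82 − 6.00 = 2.82 pp.

2.82 pp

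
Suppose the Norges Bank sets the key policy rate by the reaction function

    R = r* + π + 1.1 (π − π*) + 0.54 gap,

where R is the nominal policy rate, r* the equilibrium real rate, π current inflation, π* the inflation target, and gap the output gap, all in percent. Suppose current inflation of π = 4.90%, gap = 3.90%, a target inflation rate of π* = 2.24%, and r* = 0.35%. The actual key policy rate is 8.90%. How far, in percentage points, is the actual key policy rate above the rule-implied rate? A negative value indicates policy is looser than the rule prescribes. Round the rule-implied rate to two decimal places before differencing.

R = 0.35 + 4.90 + 1.1 × (4.90 − 2.24) + 0.54 × 3.90
   = 0.35 + 4.9 + 2.926 + 2.106 = 10.28
Deviation = 8.90 − 10.28 = -1.38 pp.

-1.38 pp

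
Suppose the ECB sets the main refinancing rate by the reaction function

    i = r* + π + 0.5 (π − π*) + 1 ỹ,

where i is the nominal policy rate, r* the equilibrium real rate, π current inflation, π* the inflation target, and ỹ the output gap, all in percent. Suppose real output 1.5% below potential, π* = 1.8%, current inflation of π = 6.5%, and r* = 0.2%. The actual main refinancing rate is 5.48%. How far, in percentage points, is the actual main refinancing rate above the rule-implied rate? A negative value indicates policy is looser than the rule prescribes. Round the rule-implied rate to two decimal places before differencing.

-2.07 pp

Output 1.5% below potential → ỹ = -1.5.
i = 0.2 + 6.5 + 0.5 × (6.5 − 1.8) + 1 × (-1.5)
   = 0.2 + 6.5 + 2.35 − 1.5 = 7.55
Deviation = 5.48 − 7.55 = -2.07 pp.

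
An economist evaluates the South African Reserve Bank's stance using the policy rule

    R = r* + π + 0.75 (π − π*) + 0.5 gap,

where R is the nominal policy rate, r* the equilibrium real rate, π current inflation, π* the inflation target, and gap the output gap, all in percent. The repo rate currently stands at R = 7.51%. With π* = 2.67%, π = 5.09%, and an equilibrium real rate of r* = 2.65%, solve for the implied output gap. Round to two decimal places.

0.5 gap = 7.51 − 2.65 − 5.09 − 0.75 × (5.09 − 2.67) = -2.045
gap = -2.045 / 0.5 = -4.09

-4.09%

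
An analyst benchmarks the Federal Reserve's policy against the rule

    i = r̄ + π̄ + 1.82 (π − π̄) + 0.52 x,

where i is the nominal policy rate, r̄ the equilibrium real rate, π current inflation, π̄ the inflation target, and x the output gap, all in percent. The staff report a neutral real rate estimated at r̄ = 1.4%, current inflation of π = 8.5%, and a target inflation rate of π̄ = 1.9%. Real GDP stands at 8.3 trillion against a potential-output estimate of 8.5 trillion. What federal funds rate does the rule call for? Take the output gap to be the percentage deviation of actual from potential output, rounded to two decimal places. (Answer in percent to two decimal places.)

14.09%

Output gap = 100 × (8.3 − 8.5) / 8.5 = -2.35%.
i = 1.40 + 1.90 + 1.82 × (8.50 − 1.90) + 0.52 × (-2.35)
   = 1.40 + 1.9 + 12.012 − 1.222 = 14.09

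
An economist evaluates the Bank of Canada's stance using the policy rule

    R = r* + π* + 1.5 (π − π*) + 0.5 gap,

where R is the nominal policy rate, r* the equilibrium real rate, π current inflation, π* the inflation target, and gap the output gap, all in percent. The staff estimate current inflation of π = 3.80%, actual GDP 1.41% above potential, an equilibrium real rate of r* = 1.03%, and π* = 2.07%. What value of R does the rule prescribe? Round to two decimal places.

Output 1.41% above potential → gap = 1.41.
R = 1.03 + 2.07 + 1.5 × (3.80 − 2.07) + 0.5 × 1.41
   = 1.03 + 2.07 + 2.595 + 0.705 = 6.40

6.40%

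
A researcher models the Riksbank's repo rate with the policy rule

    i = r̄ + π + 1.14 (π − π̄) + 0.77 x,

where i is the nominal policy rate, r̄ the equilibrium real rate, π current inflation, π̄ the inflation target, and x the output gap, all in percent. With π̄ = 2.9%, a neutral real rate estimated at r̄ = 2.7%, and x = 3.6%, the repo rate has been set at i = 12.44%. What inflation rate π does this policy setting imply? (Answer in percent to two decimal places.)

4.80%

Collecting π: i = r̄ + (1 + 1.14) π − 1.14 π̄ + 0.77 x
2.14 π = 12.44 − 2.7 + 1.14 × 2.9 − 0.77 × 3.6 = 10.274
π = 10.274 / 2.14 = 4.80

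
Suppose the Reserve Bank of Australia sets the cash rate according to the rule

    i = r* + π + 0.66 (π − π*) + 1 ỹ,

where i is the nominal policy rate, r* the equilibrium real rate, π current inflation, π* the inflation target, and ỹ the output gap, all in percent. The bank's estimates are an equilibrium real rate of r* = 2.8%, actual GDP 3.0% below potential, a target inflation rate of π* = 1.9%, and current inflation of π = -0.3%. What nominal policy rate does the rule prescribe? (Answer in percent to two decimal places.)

Output 3.0% below potential → ỹ = -3.0.
i = 2.8 + (-0.3) + 0.66 × (-0.3 − 1.9) + 1 × (-3.0)
   = 2.8 − 0.3 − 1.452 − 3 = -1.95

-1.95%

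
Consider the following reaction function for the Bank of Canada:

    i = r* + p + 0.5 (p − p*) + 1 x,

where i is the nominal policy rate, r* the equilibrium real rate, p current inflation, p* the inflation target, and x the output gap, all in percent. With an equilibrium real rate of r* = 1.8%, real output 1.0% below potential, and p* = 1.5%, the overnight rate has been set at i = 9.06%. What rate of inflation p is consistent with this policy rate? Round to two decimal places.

Output 1.0% below potential → x = -1.0.
Collecting p: i = r* + (1 + 0.5) p − 0.5 p* + 1 x
1.5 p = 9.06 − 1.8 + 0.5 × 1.5 − 1 × (-1.0) = 9.01
p = 9.01 / 1.5 = 6.01

6.01%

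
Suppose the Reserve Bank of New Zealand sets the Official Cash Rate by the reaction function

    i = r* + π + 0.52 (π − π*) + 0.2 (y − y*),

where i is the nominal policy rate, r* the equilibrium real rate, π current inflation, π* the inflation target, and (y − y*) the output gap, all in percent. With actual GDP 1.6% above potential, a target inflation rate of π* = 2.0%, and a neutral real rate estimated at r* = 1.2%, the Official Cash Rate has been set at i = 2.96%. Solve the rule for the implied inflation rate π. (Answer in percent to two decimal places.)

Output 1.6% above potential → (y − y*) = 1.6.
Collecting π: i = r* + (1 + 0.52) π − 0.52 π* + 0.2 (y − y*)
1.52 π = 2.96 − 1.2 + 0.52 × 2.0 − 0.2 × 1.6 = 2.48
π = 2.48 / 1.52 = 1.63

1.63%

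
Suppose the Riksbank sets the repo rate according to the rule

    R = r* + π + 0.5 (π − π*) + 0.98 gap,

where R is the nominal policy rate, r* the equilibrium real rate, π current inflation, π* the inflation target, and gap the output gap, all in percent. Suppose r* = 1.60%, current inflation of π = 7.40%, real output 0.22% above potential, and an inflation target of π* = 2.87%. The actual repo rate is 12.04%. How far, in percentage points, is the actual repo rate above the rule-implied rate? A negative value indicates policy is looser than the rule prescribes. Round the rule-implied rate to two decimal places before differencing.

0.56 pp

Output 0.22% above potential → gap = 0.22.
R = 1.60 + 7.40 + 0.5 × (7.40 − 2.87) + 0.98 × 0.22
   = 1.60 + 7.4 + 2.265 + 0.2156 = 11.48
Deviation = 12.04 − 11.48 = 0.56 pp.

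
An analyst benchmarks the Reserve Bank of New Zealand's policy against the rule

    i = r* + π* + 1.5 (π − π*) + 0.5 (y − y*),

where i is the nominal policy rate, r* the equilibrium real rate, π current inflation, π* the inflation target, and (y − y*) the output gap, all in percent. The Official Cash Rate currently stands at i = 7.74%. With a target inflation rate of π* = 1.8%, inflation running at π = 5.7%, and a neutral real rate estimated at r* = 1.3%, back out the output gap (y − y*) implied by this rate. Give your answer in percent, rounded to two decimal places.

-2.42%

0.5 (y − y*) = 7.74 − 1.3 − 1.8 − 1.5 × (5.7 − 1.8) = -1.21
(y − y*) = -1.21 / 0.5 = -2.42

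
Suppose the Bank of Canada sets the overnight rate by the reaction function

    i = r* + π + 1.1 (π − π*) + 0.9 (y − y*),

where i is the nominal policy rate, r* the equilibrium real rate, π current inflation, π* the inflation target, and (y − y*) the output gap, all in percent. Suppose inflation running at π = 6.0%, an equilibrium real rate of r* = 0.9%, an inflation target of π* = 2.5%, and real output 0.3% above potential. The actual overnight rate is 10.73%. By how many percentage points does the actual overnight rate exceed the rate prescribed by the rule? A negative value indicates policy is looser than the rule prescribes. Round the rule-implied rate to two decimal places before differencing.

-0.29 pp

Output 0.3% above potential → (y − y*) = 0.3.
i = 0.9 + 6.0 + 1.1 × (6.0 − 2.5) + 0.9 × 0.3
   = 0.9 + 6 + 3.85 + 0.27 = 11.02
Deviation = 10.73 − 11.02 = -0.29 pp.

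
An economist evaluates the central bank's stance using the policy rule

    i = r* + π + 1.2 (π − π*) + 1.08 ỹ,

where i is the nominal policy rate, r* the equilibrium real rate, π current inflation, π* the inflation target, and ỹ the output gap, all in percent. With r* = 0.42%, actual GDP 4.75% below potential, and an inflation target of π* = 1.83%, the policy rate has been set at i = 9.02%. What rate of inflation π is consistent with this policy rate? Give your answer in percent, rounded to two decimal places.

7.24%

Output 4.75% below potential → ỹ = -4.75.
Collecting π: i = r* + (1 + 1.2) π − 1.2 π* + 1.08 ỹ
2.2 π = 9.02 − 0.42 + 1.2 × 1.83 − 1.08 × (-4.75) = 15.926
π = 15.926 / 2.2 = 7.24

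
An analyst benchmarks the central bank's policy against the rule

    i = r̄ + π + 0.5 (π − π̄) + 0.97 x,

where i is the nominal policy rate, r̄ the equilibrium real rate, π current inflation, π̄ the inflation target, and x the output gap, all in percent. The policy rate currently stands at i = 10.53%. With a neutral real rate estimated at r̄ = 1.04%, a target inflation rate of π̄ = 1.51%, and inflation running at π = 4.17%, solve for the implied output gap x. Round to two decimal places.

4.11%

0.97 x = 10.53 − 1.04 − 4.17 − 0.5 × (4.17 − 1.51) = 3.99
x = 3.99 / 0.97 = 4.11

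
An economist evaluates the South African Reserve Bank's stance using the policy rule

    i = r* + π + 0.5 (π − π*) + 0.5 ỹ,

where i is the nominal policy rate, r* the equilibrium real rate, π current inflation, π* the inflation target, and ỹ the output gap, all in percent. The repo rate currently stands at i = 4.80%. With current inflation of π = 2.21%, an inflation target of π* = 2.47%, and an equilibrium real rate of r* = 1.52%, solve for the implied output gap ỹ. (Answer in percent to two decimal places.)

2.40%

0.5 ỹ = 4.80 − 1.52 − 2.21 − 0.5 × (2.21 − 2.47) = 1.2
ỹ = 1.2 / 0.5 = 2.40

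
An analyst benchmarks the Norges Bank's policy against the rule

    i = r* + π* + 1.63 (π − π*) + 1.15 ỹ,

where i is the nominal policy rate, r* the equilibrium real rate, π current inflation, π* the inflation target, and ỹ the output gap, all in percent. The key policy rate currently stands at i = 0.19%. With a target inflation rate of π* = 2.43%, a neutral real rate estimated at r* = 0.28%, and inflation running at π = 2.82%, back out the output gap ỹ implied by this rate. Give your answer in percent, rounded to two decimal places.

-2.74%

1.15 ỹ = 0.19 − 0.28 − 2.43 − 1.63 × (2.82 − 2.43) = -3.1557
ỹ = -3.1557 / 1.15 = -2.74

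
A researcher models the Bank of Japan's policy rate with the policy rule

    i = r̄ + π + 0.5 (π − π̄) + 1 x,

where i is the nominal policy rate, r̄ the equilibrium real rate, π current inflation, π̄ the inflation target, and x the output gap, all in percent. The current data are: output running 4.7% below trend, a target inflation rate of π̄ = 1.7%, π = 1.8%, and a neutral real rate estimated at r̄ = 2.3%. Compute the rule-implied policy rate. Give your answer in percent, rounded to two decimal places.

Output 4.7% below potential → x = -4.7.
i = 2.3 + 1.8 + 0.5 × (1.8 − 1.7) + 1 × (-4.7)
   = 2.3 + 1.8 + 0.05 − 4.7 = -0.55

-0.55%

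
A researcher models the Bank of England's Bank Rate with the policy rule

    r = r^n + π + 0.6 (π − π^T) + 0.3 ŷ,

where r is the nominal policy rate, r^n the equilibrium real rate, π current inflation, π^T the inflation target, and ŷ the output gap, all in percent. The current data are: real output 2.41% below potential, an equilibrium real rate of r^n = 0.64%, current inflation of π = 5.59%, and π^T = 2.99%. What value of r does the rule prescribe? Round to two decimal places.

Output 2.41% below potential → ŷ = -2.41.
r = 0.64 + 5.59 + 0.6 × (5.59 − 2.99) + 0.3 × (-2.41)
   = 0.64 + 5.59 + 1.56 − 0.723 = 7.07

7.07%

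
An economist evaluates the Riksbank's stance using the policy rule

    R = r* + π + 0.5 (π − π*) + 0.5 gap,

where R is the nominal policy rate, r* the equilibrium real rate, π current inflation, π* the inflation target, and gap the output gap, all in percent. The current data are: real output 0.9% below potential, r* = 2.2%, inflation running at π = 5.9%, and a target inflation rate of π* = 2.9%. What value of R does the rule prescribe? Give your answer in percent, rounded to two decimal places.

9.15%

Output 0.9% below potential → gap = -0.9.
R = 2.2 + 5.9 + 0.5 × (5.9 − 2.9) + 0.5 × (-0.9)
   = 2.2 + 5.9 + 1.5 − 0.45 = 9.15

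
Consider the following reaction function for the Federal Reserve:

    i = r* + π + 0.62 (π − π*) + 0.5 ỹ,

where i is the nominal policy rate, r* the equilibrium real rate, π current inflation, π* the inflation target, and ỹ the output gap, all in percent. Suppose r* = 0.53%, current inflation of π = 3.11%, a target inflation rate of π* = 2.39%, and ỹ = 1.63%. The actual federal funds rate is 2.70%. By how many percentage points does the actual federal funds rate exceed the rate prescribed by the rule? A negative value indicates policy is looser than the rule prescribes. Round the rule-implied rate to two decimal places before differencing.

-2.20 pp

i = 0.53 + 3.11 + 0.62 × (3.11 − 2.39) + 0.5 × 1.63
   = 0.53 + 3.11 + 0.4464 + 0.815 = 4.90
Deviation = 2.70 − 4.90 = -2.20 pp.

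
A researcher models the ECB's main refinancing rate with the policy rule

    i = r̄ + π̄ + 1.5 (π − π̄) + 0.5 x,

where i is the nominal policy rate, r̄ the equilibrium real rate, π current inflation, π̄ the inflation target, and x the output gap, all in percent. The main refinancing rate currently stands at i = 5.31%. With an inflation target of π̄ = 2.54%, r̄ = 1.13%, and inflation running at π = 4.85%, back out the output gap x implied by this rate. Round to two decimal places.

0.5 x = 5.31 − 1.13 − 2.54 − 1.5 × (4.85 − 2.54) = -1.825
x = -1.825 / 0.5 = -3.65

-3.65%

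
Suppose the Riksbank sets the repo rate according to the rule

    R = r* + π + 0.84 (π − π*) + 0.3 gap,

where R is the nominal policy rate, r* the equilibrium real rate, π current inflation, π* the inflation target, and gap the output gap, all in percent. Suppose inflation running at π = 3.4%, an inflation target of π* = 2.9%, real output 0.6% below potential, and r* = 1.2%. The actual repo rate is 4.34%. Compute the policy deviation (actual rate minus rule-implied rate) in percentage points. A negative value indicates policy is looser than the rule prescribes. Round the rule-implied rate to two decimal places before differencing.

-0.50 pp

Output 0.6% below potential → gap = -0.6.
R = 1.2 + 3.4 + 0.84 × (3.4 − 2.9) + 0.3 × (-0.6)
   = 1.2 + 3.4 + 0.42 − 0.18 = 4.84
Deviation = 4.34 − 4.84 = -0.50 pp.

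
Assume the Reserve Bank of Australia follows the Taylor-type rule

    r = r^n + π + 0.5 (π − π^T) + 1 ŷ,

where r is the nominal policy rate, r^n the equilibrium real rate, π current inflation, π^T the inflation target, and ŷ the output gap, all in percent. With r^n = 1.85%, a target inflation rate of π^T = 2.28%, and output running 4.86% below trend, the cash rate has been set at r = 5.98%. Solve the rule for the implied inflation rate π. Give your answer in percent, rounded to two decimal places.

6.75%

Output 4.86% below potential → ŷ = -4.86.
Collecting π: r = r^n + (1 + 0.5) π − 0.5 π^T + 1 ŷ
1.5 π = 5.98 − 1.85 + 0.5 × 2.28 − 1 × (-4.86) = 10.13
π = 10.13 / 1.5 = 6.75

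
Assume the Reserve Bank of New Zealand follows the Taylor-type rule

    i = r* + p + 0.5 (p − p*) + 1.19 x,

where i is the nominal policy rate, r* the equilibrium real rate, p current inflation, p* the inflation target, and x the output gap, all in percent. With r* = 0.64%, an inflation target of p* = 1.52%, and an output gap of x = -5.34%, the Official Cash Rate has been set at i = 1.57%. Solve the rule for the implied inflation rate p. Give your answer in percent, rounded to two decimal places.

Collecting p: i = r* + (1 + 0.5) p − 0.5 p* + 1.19 x
1.5 p = 1.57 − 0.64 + 0.5 × 1.52 − 1.19 × (-5.34) = 8.0446
p = 8.0446 / 1.5 = 5.36

5.36%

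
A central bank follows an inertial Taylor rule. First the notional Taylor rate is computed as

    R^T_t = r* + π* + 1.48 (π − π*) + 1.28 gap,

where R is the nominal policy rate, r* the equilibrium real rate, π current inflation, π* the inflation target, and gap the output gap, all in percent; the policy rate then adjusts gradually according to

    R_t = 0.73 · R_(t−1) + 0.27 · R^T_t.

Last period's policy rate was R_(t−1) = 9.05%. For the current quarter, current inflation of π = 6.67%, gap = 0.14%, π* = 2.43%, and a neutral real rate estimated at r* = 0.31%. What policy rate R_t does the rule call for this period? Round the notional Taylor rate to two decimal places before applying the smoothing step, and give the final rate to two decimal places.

R^T_t = 0.31 + 2.43 + 1.48 × (6.67 − 2.43) + 1.28 × 0.14
   = 0.31 + 2.43 + 6.2752 + 0.1792 = 9.19
R_t = 0.73 × 9.05 + 0.27 × 9.19 = 6.6065 + 2.4813 = 9.09

9.09%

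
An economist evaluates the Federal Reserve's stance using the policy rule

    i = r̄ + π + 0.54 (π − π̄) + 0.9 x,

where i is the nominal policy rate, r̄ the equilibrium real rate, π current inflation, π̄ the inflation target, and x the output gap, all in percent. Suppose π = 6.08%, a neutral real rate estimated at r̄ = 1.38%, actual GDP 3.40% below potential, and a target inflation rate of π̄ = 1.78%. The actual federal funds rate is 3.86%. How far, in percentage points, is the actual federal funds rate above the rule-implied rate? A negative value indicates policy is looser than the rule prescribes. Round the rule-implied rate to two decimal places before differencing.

-2.86 pp

Output 3.40% below potential → x = -3.40.
i = 1.38 + 6.08 + 0.54 × (6.08 − 1.78) + 0.9 × (-3.40)
   = 1.38 + 6.08 + 2.322 − 3.06 = 6.72
Deviation = 3.86 − 6.72 = -2.86 pp.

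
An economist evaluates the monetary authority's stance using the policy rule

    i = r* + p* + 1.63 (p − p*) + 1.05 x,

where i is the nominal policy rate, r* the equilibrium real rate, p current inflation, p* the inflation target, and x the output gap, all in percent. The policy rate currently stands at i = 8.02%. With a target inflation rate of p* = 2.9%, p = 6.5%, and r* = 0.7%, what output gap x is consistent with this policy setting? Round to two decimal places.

1.05 x = 8.02 − 0.7 − 2.9 − 1.63 × (6.5 − 2.9) = -1.448
x = -1.448 / 1.05 = -1.38

-1.38%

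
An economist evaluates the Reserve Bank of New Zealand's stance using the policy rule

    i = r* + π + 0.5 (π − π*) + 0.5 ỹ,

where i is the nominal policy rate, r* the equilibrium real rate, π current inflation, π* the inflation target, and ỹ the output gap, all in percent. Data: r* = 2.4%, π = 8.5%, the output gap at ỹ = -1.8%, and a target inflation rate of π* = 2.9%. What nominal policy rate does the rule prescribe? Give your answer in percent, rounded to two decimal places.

i = 2.4 + 8.5 + 0.5 × (8.5 − 2.9) + 0.5 × (-1.8)
   = 2.4 + 8.5 + 2.8 − 0.9 = 12.80

12.80%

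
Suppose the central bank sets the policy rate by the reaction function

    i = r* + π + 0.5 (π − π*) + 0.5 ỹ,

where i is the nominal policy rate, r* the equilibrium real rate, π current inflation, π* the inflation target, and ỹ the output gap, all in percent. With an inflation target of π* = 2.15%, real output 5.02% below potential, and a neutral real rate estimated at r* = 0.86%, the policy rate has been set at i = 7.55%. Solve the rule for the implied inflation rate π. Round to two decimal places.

Output 5.02% below potential → ỹ = -5.02.
Collecting π: i = r* + (1 + 0.5) π − 0.5 π* + 0.5 ỹ
1.5 π = 7.55 − 0.86 + 0.5 × 2.15 − 0.5 × (-5.02) = 10.275
π = 10.275 / 1.5 = 6.85

6.85%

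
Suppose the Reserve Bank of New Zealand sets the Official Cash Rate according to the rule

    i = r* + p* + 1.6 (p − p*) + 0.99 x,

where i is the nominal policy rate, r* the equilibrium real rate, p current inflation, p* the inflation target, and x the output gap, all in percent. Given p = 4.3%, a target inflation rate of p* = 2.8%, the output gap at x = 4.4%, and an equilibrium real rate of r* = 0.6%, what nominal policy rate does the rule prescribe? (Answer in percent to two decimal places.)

10.16%

i = 0.6 + 2.8 + 1.6 × (4.3 − 2.8) + 0.99 × 4.4
   = 0.6 + 2.8 + 2.4 + 4.356 = 10.16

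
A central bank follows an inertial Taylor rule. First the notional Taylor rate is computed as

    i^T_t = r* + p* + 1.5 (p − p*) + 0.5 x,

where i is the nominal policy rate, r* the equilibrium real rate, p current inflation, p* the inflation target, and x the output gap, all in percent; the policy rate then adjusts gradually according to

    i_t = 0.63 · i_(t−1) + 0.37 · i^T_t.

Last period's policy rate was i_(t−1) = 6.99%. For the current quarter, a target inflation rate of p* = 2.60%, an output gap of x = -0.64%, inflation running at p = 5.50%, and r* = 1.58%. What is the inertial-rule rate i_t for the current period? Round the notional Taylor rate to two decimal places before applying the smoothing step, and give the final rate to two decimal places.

7.44%

i^T_t = 1.58 + 2.60 + 1.5 × (5.50 − 2.60) + 0.5 × (-0.64)
   = 1.58 + 2.6 + 4.35 − 0.32 = 8.21
i_t = 0.63 × 6.99 + 0.37 × 8.21 = 4.4037 + 3.0377 = 7.44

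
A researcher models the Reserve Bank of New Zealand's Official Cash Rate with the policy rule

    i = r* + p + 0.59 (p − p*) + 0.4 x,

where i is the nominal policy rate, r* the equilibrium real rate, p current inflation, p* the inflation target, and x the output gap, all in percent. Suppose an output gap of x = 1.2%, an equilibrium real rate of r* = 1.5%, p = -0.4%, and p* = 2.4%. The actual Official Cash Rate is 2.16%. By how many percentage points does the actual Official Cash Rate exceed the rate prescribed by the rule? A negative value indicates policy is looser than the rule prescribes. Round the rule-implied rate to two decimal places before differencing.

2.23 pp

i = 1.5 + (-0.4) + 0.59 × (-0.4 − 2.4) + 0.4 × 1.2
   = 1.5 − 0.4 − 1.652 + 0.48 = -0.07
Deviation = 2.16 − (-0.07) = 2.23 pp.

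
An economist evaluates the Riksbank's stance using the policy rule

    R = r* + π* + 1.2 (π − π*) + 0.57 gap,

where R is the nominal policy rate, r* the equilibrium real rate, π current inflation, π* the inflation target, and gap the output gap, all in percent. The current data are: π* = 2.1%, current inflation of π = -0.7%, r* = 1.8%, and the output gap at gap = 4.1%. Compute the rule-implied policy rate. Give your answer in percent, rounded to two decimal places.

R = 1.8 + 2.1 + 1.2 × (-0.7 − 2.1) + 0.57 × 4.1
   = 1.8 + 2.1 − 3.36 + 2.337 = 2.88

2.88%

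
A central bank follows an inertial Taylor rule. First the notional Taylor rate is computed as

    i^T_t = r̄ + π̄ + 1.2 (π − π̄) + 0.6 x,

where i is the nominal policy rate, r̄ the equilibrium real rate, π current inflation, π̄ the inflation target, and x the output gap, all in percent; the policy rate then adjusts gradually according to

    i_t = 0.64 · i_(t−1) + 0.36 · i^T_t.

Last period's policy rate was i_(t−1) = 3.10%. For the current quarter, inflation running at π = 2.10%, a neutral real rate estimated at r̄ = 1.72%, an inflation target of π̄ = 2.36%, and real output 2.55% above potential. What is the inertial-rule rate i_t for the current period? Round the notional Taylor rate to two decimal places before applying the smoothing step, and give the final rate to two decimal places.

3.89%

Output 2.55% above potential → x = 2.55.
i^T_t = 1.72 + 2.36 + 1.2 × (2.10 − 2.36) + 0.6 × 2.55
   = 1.72 + 2.36 − 0.312 + 1.53 = 5.30
i_t = 0.64 × 3.10 + 0.36 × 5.30 = 1.984 + 1.908 = 3.89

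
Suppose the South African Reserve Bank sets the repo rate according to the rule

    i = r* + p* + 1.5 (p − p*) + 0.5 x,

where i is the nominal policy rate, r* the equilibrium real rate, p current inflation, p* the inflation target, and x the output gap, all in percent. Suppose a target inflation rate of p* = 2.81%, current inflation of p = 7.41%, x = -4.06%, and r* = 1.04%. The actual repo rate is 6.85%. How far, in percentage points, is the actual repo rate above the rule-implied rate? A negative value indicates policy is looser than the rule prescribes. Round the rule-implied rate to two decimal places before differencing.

i = 1.04 + 2.81 + 1.5 × (7.41 − 2.81) + 0.5 × (-4.06)
   = 1.04 + 2.81 + 6.9 − 2.03 = 8.72
Deviation = 6.85 − 8.72 = -1.87 pp.

-1.87 pp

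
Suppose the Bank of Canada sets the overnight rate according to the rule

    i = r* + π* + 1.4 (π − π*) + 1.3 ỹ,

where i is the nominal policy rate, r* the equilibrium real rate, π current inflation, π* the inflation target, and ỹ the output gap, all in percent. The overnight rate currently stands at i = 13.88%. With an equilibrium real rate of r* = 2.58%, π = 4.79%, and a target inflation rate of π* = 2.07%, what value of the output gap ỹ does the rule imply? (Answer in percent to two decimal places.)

4.17%

1.3 ỹ = 13.88 − 2.58 − 2.07 − 1.4 × (4.79 − 2.07) = 5.422
ỹ = 5.422 / 1.3 = 4.17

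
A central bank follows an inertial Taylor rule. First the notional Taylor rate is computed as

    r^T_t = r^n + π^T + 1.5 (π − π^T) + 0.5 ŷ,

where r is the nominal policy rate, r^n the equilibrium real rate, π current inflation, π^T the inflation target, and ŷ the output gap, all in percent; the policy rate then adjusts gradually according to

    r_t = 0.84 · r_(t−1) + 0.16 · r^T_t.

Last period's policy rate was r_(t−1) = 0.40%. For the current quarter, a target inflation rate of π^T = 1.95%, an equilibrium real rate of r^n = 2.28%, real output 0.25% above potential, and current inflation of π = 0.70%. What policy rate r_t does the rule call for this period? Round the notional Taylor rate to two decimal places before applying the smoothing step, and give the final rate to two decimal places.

Output 0.25% above potential → ŷ = 0.25.
r^T_t = 2.28 + 1.95 + 1.5 × (0.70 − 1.95) + 0.5 × 0.25
   = 2.28 + 1.95 − 1.875 + 0.125 = 2.48
r_t = 0.84 × 0.40 + 0.16 × 2.48 = 0.336 + 0.3968 = 0.73

0.73%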